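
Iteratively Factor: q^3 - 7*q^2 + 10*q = (q)*(q^2 - 7*q + 10) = q*(q - 5)*(q - 2)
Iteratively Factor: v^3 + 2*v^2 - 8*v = (v - 2)*(v^2 + 4*v) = v*(v - 2)*(v + 4)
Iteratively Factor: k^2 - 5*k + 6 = (k - 3)*(k - 2)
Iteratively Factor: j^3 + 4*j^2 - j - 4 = (j + 1)*(j^2 + 3*j - 4) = (j + 1)*(j + 4)*(j - 1)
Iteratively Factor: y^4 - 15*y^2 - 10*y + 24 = (y - 1)*(y^3 + y^2 - 14*y - 24) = (y - 1)*(y + 3)*(y^2 - 2*y - 8) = (y - 1)*(y + 2)*(y + 3)*(y - 4)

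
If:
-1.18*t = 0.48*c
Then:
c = -2.45833333333333*t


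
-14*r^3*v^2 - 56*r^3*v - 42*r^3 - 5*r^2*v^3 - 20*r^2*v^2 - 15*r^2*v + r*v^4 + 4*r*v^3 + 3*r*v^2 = (-7*r + v)*(2*r + v)*(v + 3)*(r*v + r)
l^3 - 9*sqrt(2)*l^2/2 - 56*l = l*(l - 8*sqrt(2))*(l + 7*sqrt(2)/2)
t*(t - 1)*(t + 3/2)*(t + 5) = t^4 + 11*t^3/2 + t^2 - 15*t/2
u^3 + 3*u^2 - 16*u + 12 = (u - 2)*(u - 1)*(u + 6)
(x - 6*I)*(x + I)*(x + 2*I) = x^3 - 3*I*x^2 + 16*x + 12*I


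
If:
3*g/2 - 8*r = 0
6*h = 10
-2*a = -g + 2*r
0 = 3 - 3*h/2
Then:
No Solution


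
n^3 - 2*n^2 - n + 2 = (n - 2)*(n - 1)*(n + 1)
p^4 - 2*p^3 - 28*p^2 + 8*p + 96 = (p - 6)*(p - 2)*(p + 2)*(p + 4)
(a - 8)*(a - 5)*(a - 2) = a^3 - 15*a^2 + 66*a - 80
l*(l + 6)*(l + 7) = l^3 + 13*l^2 + 42*l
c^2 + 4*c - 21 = (c - 3)*(c + 7)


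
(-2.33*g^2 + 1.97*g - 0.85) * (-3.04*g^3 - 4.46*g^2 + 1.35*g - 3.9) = 7.0832*g^5 + 4.403*g^4 - 9.3477*g^3 + 15.5375*g^2 - 8.8305*g + 3.315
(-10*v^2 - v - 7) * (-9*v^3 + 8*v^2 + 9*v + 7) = 90*v^5 - 71*v^4 - 35*v^3 - 135*v^2 - 70*v - 49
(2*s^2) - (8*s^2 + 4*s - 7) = -6*s^2 - 4*s + 7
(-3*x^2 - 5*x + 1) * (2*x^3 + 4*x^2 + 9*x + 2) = -6*x^5 - 22*x^4 - 45*x^3 - 47*x^2 - x + 2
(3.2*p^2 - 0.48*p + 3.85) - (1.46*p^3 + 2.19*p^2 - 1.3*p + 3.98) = -1.46*p^3 + 1.01*p^2 + 0.82*p - 0.13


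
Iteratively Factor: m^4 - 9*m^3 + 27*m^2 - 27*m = (m - 3)*(m^3 - 6*m^2 + 9*m) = (m - 3)^2*(m^2 - 3*m) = m*(m - 3)^2*(m - 3)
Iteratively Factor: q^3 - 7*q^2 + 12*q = (q)*(q^2 - 7*q + 12) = q*(q - 4)*(q - 3)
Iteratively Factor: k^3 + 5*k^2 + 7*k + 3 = (k + 1)*(k^2 + 4*k + 3) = (k + 1)*(k + 3)*(k + 1)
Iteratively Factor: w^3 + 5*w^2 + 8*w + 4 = (w + 2)*(w^2 + 3*w + 2) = (w + 1)*(w + 2)*(w + 2)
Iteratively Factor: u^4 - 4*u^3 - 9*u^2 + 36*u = (u - 3)*(u^3 - u^2 - 12*u) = u*(u - 3)*(u^2 - u - 12) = u*(u - 4)*(u - 3)*(u + 3)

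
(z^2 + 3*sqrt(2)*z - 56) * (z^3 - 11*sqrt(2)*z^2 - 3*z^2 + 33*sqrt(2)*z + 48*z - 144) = z^5 - 8*sqrt(2)*z^4 - 3*z^4 - 74*z^3 + 24*sqrt(2)*z^3 + 222*z^2 + 760*sqrt(2)*z^2 - 2280*sqrt(2)*z - 2688*z + 8064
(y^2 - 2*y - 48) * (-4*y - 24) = -4*y^3 - 16*y^2 + 240*y + 1152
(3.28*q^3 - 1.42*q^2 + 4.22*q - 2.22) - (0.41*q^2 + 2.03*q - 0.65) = 3.28*q^3 - 1.83*q^2 + 2.19*q - 1.57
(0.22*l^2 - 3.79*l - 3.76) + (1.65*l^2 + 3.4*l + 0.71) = 1.87*l^2 - 0.39*l - 3.05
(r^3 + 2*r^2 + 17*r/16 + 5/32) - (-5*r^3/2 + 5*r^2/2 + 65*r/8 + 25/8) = 7*r^3/2 - r^2/2 - 113*r/16 - 95/32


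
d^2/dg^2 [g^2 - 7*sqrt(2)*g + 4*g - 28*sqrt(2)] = 2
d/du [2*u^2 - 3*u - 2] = 4*u - 3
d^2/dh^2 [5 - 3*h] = 0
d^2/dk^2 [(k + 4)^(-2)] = 6/(k + 4)^4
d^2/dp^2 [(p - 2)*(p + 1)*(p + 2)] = 6*p + 2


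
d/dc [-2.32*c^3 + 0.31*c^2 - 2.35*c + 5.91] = -6.96*c^2 + 0.62*c - 2.35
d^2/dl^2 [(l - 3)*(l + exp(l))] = l*exp(l) - exp(l) + 2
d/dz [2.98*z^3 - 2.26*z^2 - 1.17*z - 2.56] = 8.94*z^2 - 4.52*z - 1.17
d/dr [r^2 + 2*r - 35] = 2*r + 2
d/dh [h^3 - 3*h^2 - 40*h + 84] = 3*h^2 - 6*h - 40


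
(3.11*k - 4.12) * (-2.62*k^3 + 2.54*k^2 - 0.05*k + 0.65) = -8.1482*k^4 + 18.6938*k^3 - 10.6203*k^2 + 2.2275*k - 2.678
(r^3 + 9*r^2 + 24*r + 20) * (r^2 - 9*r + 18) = r^5 - 39*r^3 - 34*r^2 + 252*r + 360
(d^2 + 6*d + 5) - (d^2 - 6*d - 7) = 12*d + 12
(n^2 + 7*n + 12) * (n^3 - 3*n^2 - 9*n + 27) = n^5 + 4*n^4 - 18*n^3 - 72*n^2 + 81*n + 324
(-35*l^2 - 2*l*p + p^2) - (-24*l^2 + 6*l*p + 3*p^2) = -11*l^2 - 8*l*p - 2*p^2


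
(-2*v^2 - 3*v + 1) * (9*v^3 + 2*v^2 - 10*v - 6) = -18*v^5 - 31*v^4 + 23*v^3 + 44*v^2 + 8*v - 6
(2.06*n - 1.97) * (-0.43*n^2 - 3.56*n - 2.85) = -0.8858*n^3 - 6.4865*n^2 + 1.1422*n + 5.6145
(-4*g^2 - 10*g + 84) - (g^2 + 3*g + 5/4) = -5*g^2 - 13*g + 331/4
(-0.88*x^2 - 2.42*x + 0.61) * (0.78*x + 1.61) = -0.6864*x^3 - 3.3044*x^2 - 3.4204*x + 0.9821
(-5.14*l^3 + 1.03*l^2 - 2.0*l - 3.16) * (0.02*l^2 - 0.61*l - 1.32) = -0.1028*l^5 + 3.156*l^4 + 6.1165*l^3 - 0.2028*l^2 + 4.5676*l + 4.1712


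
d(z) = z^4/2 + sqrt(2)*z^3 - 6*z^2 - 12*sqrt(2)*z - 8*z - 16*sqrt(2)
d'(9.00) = 1668.68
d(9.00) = 3578.10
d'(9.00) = 1668.68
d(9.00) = 3578.10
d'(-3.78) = -27.01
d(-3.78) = 11.73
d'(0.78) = -30.80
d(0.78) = -44.90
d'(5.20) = 308.57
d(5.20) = 249.72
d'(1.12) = -30.28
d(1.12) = -55.35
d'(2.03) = -15.12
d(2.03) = -77.72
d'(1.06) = -30.54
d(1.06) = -53.52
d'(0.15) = -26.67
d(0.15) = -26.50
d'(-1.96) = -0.21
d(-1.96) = 0.00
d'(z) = 2*z^3 + 3*sqrt(2)*z^2 - 12*z - 12*sqrt(2) - 8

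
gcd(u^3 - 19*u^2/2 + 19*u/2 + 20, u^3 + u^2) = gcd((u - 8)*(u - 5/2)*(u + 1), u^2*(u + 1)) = u + 1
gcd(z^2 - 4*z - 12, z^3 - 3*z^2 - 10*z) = z + 2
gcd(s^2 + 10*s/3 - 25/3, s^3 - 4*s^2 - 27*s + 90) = s + 5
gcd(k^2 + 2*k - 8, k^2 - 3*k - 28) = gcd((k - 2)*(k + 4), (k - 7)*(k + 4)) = k + 4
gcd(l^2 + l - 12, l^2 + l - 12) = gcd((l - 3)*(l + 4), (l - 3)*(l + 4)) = l^2 + l - 12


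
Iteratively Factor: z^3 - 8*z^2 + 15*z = (z)*(z^2 - 8*z + 15) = z*(z - 3)*(z - 5)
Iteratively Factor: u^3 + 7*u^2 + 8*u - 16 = (u - 1)*(u^2 + 8*u + 16) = (u - 1)*(u + 4)*(u + 4)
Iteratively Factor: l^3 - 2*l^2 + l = (l - 1)*(l^2 - l) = l*(l - 1)*(l - 1)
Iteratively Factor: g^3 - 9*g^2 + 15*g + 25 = (g + 1)*(g^2 - 10*g + 25) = (g - 5)*(g + 1)*(g - 5)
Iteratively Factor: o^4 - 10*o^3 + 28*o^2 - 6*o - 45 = (o - 3)*(o^3 - 7*o^2 + 7*o + 15) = (o - 3)*(o + 1)*(o^2 - 8*o + 15) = (o - 5)*(o - 3)*(o + 1)*(o - 3)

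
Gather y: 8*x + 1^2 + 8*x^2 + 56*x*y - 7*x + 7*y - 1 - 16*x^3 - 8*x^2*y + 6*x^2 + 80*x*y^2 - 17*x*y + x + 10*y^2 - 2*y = -16*x^3 + 14*x^2 + 2*x + y^2*(80*x + 10) + y*(-8*x^2 + 39*x + 5)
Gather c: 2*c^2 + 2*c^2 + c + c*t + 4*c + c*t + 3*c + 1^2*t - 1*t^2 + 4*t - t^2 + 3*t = 4*c^2 + c*(2*t + 8) - 2*t^2 + 8*t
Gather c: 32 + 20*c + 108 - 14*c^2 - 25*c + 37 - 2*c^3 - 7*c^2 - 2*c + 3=-2*c^3 - 21*c^2 - 7*c + 180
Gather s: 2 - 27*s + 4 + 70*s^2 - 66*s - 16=70*s^2 - 93*s - 10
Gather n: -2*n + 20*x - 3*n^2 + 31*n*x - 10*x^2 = -3*n^2 + n*(31*x - 2) - 10*x^2 + 20*x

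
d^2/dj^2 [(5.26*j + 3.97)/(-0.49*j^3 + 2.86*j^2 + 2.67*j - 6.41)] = (-7.577556*j^5 + 32.78982*j^4 - 10.79578*j^3 + 34.5792419999999*j^2 - 685.654902*j - 382.210954)/(0.117649*j^9 - 2.060058*j^8 + 10.100811*j^7 + 3.673895*j^6 - 108.936957*j^5 + 45.810528*j^4 + 335.053596*j^3 - 215.447151*j^2 - 329.115681*j + 263.374721)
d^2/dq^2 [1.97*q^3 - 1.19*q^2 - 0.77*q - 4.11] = 11.82*q - 2.38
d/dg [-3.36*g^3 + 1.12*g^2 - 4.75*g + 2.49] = -10.08*g^2 + 2.24*g - 4.75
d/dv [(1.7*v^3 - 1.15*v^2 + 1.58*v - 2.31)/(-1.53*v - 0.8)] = (-5.202*v^3 - 2.3205*v^2 + 1.84*v - 4.7983)/(2.3409*v^2 + 2.448*v + 0.64)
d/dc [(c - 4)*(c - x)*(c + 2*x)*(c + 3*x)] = 4*c^3 + 12*c^2*x - 12*c^2 + 2*c*x^2 - 32*c*x - 6*x^3 - 4*x^2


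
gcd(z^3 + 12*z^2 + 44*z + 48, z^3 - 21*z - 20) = z + 4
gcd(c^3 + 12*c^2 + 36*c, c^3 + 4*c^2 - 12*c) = c^2 + 6*c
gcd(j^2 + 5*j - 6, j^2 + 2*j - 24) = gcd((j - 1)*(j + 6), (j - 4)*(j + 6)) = j + 6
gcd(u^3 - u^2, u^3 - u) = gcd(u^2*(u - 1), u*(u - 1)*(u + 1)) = u^2 - u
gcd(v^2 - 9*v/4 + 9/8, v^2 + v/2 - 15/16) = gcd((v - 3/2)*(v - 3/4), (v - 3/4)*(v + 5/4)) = v - 3/4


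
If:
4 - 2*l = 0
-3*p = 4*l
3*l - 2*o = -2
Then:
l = 2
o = 4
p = -8/3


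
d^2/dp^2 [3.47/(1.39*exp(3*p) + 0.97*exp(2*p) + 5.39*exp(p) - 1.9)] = (3.47*(4.17*exp(2*p) + 1.94*exp(p) + 5.39)*(8.34*exp(2*p) + 3.88*exp(p) + 10.78)*exp(p) - (43.4097*exp(2*p) + 13.4636*exp(p) + 18.7033)*(1.39*exp(3*p) + 0.97*exp(2*p) + 5.39*exp(p) - 1.9))*exp(p)/(1.39*exp(3*p) + 0.97*exp(2*p) + 5.39*exp(p) - 1.9)^3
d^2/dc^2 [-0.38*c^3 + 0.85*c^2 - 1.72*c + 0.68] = 1.7 - 2.28*c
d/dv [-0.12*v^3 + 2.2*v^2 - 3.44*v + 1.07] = -0.36*v^2 + 4.4*v - 3.44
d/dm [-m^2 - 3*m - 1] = -2*m - 3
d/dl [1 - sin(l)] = -cos(l)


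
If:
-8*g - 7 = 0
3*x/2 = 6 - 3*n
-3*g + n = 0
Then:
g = -7/8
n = -21/8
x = 37/4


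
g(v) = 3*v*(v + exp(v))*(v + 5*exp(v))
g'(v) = 3*v*(v + exp(v))*(5*exp(v) + 1) + 3*v*(v + 5*exp(v))*(exp(v) + 1) + 3*(v + exp(v))*(v + 5*exp(v))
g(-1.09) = 1.46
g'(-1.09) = 2.69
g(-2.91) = -65.75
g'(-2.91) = 78.59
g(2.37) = 5189.62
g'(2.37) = 11897.59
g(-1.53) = -2.70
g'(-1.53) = 16.82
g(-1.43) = -1.19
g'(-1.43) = 13.30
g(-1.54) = -2.87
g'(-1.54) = 17.18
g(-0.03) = -0.41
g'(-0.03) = 12.25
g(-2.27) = -25.87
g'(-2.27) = 46.95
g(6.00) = 14910001.09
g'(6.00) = 32086070.80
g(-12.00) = -5183.98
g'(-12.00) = 1296.01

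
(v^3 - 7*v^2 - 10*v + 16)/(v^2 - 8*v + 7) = (v^2 - 6*v - 16)/(v - 7)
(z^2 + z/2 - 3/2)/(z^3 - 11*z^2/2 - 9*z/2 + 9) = 1/(z - 6)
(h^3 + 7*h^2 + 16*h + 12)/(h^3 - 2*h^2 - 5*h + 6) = (h^2 + 5*h + 6)/(h^2 - 4*h + 3)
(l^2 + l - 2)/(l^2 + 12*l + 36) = (l^2 + l - 2)/(l^2 + 12*l + 36)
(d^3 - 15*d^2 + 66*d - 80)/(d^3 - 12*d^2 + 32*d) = (d^2 - 7*d + 10)/(d*(d - 4))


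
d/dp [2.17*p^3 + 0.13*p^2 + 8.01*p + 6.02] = 6.51*p^2 + 0.26*p + 8.01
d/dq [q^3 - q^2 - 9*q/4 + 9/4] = 3*q^2 - 2*q - 9/4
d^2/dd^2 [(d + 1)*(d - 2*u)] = 2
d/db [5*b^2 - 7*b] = 10*b - 7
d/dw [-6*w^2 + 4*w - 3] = 4 - 12*w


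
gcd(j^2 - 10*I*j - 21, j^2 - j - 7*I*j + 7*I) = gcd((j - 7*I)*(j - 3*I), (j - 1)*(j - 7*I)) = j - 7*I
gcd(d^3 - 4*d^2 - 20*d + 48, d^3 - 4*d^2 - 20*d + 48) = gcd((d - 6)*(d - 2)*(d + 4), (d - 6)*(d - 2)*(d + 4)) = d^3 - 4*d^2 - 20*d + 48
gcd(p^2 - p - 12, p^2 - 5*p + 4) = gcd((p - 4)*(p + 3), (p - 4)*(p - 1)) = p - 4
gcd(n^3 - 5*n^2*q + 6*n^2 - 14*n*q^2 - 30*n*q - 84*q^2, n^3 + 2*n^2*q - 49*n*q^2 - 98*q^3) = -n^2 + 5*n*q + 14*q^2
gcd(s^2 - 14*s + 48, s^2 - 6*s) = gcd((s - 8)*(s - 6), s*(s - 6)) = s - 6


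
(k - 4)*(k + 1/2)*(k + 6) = k^3 + 5*k^2/2 - 23*k - 12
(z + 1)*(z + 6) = z^2 + 7*z + 6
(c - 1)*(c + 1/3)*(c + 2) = c^3 + 4*c^2/3 - 5*c/3 - 2/3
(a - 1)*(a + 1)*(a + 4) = a^3 + 4*a^2 - a - 4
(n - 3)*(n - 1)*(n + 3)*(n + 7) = n^4 + 6*n^3 - 16*n^2 - 54*n + 63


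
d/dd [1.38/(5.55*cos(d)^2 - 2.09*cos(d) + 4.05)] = (15.318*cos(d) - 2.8842)*sin(d)/(5.55*cos(d)^2 - 2.09*cos(d) + 4.05)^2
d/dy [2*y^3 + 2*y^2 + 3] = 2*y*(3*y + 2)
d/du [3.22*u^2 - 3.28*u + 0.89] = 6.44*u - 3.28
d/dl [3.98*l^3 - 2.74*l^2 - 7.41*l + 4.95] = 11.94*l^2 - 5.48*l - 7.41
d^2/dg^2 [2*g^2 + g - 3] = 4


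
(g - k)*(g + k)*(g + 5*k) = g^3 + 5*g^2*k - g*k^2 - 5*k^3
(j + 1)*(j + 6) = j^2 + 7*j + 6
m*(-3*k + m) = -3*k*m + m^2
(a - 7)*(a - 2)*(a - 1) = a^3 - 10*a^2 + 23*a - 14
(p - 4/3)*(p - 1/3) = p^2 - 5*p/3 + 4/9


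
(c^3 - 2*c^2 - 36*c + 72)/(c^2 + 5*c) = (c^3 - 2*c^2 - 36*c + 72)/(c*(c + 5))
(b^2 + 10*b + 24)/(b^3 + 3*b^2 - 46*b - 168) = 1/(b - 7)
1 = 1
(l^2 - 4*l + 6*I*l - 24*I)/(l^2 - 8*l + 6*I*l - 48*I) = (l - 4)/(l - 8)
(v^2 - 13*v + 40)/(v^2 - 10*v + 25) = (v - 8)/(v - 5)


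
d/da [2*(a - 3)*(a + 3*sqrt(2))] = 4*a - 6 + 6*sqrt(2)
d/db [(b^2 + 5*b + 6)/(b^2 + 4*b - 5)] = (-b^2 - 22*b - 49)/(b^4 + 8*b^3 + 6*b^2 - 40*b + 25)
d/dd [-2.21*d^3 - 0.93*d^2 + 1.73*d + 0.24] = -6.63*d^2 - 1.86*d + 1.73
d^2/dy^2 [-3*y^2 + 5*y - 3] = -6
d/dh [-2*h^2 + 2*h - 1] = 2 - 4*h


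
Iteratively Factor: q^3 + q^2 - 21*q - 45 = (q - 5)*(q^2 + 6*q + 9) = (q - 5)*(q + 3)*(q + 3)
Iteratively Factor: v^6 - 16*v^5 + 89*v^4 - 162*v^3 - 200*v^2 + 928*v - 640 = (v - 4)*(v^5 - 12*v^4 + 41*v^3 + 2*v^2 - 192*v + 160) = (v - 4)*(v - 1)*(v^4 - 11*v^3 + 30*v^2 + 32*v - 160) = (v - 4)*(v - 1)*(v + 2)*(v^3 - 13*v^2 + 56*v - 80) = (v - 5)*(v - 4)*(v - 1)*(v + 2)*(v^2 - 8*v + 16) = (v - 5)*(v - 4)^2*(v - 1)*(v + 2)*(v - 4)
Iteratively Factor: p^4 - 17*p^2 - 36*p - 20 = (p + 2)*(p^3 - 2*p^2 - 13*p - 10) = (p + 2)^2*(p^2 - 4*p - 5) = (p + 1)*(p + 2)^2*(p - 5)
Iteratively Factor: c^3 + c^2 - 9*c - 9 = (c + 3)*(c^2 - 2*c - 3) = (c - 3)*(c + 3)*(c + 1)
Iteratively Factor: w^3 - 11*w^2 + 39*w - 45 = (w - 3)*(w^2 - 8*w + 15) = (w - 5)*(w - 3)*(w - 3)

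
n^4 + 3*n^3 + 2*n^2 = n^2*(n + 1)*(n + 2)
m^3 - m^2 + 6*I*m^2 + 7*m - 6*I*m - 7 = (m - 1)*(m - I)*(m + 7*I)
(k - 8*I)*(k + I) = k^2 - 7*I*k + 8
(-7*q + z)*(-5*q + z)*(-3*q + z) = -105*q^3 + 71*q^2*z - 15*q*z^2 + z^3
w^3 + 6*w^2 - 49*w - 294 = (w - 7)*(w + 6)*(w + 7)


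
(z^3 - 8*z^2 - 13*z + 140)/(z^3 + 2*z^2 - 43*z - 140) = (z - 5)/(z + 5)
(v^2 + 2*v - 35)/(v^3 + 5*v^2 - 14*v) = (v - 5)/(v*(v - 2))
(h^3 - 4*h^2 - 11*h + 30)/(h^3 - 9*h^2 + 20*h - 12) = (h^2 - 2*h - 15)/(h^2 - 7*h + 6)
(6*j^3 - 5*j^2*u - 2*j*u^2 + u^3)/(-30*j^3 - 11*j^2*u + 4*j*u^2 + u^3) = (-j + u)/(5*j + u)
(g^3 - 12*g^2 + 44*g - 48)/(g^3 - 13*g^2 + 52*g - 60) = (g - 4)/(g - 5)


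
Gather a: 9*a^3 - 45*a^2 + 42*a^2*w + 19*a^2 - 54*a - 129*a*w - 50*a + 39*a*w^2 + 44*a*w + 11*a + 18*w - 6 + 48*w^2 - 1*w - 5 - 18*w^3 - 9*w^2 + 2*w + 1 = 9*a^3 + a^2*(42*w - 26) + a*(39*w^2 - 85*w - 93) - 18*w^3 + 39*w^2 + 19*w - 10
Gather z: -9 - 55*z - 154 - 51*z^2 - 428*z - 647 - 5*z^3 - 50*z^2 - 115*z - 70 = -5*z^3 - 101*z^2 - 598*z - 880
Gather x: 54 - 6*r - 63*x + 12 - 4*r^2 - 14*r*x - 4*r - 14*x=-4*r^2 - 10*r + x*(-14*r - 77) + 66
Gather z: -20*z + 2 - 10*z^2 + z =-10*z^2 - 19*z + 2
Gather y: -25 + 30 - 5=0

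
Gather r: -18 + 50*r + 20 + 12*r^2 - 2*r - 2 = 12*r^2 + 48*r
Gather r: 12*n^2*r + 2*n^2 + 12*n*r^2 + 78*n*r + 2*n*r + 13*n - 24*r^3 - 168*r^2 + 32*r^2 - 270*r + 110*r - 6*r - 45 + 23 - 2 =2*n^2 + 13*n - 24*r^3 + r^2*(12*n - 136) + r*(12*n^2 + 80*n - 166) - 24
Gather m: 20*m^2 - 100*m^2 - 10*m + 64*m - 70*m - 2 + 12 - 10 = -80*m^2 - 16*m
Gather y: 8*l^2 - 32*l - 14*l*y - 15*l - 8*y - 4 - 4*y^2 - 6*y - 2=8*l^2 - 47*l - 4*y^2 + y*(-14*l - 14) - 6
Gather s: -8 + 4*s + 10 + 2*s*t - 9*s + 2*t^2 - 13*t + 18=s*(2*t - 5) + 2*t^2 - 13*t + 20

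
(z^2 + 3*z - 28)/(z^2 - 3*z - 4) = (z + 7)/(z + 1)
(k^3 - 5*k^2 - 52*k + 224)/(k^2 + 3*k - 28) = k - 8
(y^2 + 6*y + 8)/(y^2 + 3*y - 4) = (y + 2)/(y - 1)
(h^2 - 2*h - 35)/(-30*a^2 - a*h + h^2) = (-h^2 + 2*h + 35)/(30*a^2 + a*h - h^2)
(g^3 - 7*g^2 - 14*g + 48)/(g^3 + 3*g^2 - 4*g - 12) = (g - 8)/(g + 2)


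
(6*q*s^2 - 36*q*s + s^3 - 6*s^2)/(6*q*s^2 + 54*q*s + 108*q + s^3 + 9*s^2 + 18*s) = s*(s - 6)/(s^2 + 9*s + 18)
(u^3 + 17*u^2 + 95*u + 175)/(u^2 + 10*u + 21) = (u^2 + 10*u + 25)/(u + 3)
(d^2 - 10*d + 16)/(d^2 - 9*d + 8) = (d - 2)/(d - 1)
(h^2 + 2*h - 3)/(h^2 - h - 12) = (h - 1)/(h - 4)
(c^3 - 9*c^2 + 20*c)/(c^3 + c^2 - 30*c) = (c - 4)/(c + 6)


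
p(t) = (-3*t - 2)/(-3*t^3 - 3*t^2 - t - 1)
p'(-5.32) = 0.01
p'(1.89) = -0.21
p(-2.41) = 0.20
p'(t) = (-3*t - 2)*(9*t^2 + 6*t + 1)/(-3*t^3 - 3*t^2 - t - 1)^2 - 3/(-3*t^3 - 3*t^2 - t - 1) = (9*t^3 + 9*t^2 + 3*t - (3*t + 2)*(9*t^2 + 6*t + 1) + 3)/(3*t^3 + 3*t^2 + t + 1)^2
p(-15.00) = 0.00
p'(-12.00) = 0.00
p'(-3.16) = 0.08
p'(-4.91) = 0.02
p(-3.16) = 0.11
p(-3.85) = 0.07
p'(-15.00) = 0.00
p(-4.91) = 0.04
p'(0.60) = -1.79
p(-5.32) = 0.04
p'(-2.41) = 0.19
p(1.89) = 0.23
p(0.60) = 1.14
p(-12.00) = 0.01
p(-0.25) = 1.40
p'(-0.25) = 3.27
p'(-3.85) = 0.04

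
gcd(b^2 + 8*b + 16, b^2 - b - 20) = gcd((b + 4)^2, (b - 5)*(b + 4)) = b + 4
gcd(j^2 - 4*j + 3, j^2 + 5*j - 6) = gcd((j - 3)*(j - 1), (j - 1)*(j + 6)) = j - 1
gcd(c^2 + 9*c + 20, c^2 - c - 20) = c + 4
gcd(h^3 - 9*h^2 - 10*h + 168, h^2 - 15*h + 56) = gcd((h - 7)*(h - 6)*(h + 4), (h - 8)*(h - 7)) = h - 7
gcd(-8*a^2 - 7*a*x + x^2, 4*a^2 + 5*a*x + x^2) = a + x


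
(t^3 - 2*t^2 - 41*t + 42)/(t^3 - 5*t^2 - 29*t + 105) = (t^2 + 5*t - 6)/(t^2 + 2*t - 15)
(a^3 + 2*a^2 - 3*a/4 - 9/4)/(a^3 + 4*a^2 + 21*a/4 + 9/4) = (a - 1)/(a + 1)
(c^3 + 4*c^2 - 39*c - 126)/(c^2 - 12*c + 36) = (c^2 + 10*c + 21)/(c - 6)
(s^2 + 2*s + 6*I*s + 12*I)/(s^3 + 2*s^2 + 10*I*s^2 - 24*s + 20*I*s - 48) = 1/(s + 4*I)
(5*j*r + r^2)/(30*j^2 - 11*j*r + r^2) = r*(5*j + r)/(30*j^2 - 11*j*r + r^2)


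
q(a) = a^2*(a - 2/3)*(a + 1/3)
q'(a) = a^2*(a - 2/3) + a^2*(a + 1/3) + 2*a*(a - 2/3)*(a + 1/3) = a*(36*a^2 - 9*a - 4)/9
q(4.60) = 410.60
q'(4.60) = 366.14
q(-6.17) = 1519.08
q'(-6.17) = -974.87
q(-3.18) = 110.73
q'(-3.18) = -137.33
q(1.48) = 3.23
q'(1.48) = 10.12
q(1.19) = 1.13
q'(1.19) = 4.80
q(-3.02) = 90.34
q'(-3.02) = -117.95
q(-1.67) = 8.71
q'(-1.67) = -20.68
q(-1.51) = 5.84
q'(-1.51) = -15.38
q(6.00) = 1216.00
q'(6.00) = 825.33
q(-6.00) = 1360.00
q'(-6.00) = -897.33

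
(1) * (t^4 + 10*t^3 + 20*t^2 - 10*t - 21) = t^4 + 10*t^3 + 20*t^2 - 10*t - 21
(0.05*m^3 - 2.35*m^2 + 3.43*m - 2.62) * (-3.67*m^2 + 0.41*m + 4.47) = -0.1835*m^5 + 8.645*m^4 - 13.3281*m^3 + 0.517200000000001*m^2 + 14.2579*m - 11.7114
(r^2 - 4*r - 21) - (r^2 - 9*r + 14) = 5*r - 35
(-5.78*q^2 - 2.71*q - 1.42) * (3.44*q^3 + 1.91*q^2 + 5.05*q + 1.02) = -19.8832*q^5 - 20.3622*q^4 - 39.2499*q^3 - 22.2933*q^2 - 9.9352*q - 1.4484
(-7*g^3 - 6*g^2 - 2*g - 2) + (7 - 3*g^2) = -7*g^3 - 9*g^2 - 2*g + 5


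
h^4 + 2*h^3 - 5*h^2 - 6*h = h*(h - 2)*(h + 1)*(h + 3)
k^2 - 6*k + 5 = (k - 5)*(k - 1)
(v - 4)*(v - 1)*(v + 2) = v^3 - 3*v^2 - 6*v + 8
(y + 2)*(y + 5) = y^2 + 7*y + 10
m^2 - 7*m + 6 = (m - 6)*(m - 1)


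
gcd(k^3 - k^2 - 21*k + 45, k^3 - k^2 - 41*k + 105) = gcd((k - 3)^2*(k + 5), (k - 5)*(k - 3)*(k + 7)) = k - 3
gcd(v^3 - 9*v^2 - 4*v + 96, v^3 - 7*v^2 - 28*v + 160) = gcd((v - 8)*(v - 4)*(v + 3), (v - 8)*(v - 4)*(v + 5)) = v^2 - 12*v + 32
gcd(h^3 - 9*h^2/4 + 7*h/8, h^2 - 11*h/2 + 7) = 1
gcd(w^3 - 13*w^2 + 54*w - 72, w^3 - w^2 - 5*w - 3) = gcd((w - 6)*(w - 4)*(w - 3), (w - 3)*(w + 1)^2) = w - 3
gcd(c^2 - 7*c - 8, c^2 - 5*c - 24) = c - 8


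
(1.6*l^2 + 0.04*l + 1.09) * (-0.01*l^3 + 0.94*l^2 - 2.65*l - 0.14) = -0.016*l^5 + 1.5036*l^4 - 4.2133*l^3 + 0.6946*l^2 - 2.8941*l - 0.1526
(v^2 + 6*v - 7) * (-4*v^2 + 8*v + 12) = -4*v^4 - 16*v^3 + 88*v^2 + 16*v - 84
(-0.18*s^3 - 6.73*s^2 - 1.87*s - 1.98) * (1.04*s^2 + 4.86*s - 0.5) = -0.1872*s^5 - 7.874*s^4 - 34.5626*s^3 - 7.7824*s^2 - 8.6878*s + 0.99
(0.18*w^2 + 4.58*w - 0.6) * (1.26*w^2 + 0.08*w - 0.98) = 0.2268*w^4 + 5.7852*w^3 - 0.566*w^2 - 4.5364*w + 0.588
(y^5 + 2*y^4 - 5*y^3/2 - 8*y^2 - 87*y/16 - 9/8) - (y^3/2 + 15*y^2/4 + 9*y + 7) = y^5 + 2*y^4 - 3*y^3 - 47*y^2/4 - 231*y/16 - 65/8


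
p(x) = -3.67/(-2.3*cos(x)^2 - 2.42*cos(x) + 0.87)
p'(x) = -3.67*(-4.6*sin(x)*cos(x) - 2.42*sin(x))/(-2.3*cos(x)^2 - 2.42*cos(x) + 0.87)^2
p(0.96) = 2.88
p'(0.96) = 9.36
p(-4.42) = -2.67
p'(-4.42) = 2.03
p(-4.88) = -9.12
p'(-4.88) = 71.28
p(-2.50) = -2.75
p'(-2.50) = 1.57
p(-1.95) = -2.53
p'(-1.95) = -1.16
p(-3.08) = -3.69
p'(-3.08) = 0.50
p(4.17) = -2.44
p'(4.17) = -0.06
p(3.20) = -3.69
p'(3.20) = 0.47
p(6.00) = 1.03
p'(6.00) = -0.55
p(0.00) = 0.95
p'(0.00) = 0.00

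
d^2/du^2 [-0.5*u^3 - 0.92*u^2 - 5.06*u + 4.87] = -3.0*u - 1.84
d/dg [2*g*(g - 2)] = 4*g - 4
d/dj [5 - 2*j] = -2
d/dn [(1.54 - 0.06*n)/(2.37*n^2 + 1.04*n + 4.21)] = (0.1422*n^2 - 7.2996*n - 1.8542)/(5.6169*n^4 + 4.9296*n^3 + 21.037*n^2 + 8.7568*n + 17.7241)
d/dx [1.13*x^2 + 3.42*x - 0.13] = 2.26*x + 3.42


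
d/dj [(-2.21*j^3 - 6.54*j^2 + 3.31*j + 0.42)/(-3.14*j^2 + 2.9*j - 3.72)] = (6.9394*j^4 - 12.818*j^3 + 16.091*j^2 + 51.2952*j - 13.5312)/(9.8596*j^4 - 18.212*j^3 + 31.7716*j^2 - 21.576*j + 13.8384)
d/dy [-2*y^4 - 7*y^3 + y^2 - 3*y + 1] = -8*y^3 - 21*y^2 + 2*y - 3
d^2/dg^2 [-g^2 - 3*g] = -2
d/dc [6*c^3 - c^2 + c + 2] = 18*c^2 - 2*c + 1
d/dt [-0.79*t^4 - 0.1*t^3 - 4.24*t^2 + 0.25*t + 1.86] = -3.16*t^3 - 0.3*t^2 - 8.48*t + 0.25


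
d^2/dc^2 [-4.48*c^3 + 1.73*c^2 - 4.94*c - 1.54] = 3.46 - 26.88*c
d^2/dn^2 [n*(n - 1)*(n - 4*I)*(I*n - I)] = 12*I*n^2 + 12*n*(2 - I) - 16 + 2*I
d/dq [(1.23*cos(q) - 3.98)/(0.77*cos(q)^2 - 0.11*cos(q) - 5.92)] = (0.9471*cos(q)^2 - 6.1292*cos(q) + 7.7194)*sin(q)/(0.5929*cos(q)^4 - 0.1694*cos(q)^3 - 9.1047*cos(q)^2 + 1.3024*cos(q) + 35.0464)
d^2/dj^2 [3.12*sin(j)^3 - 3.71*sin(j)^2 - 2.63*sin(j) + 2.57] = 0.289999999999999*sin(j) + 7.02*sin(3*j) - 7.42*cos(2*j)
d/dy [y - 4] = 1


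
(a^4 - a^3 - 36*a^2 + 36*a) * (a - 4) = a^5 - 5*a^4 - 32*a^3 + 180*a^2 - 144*a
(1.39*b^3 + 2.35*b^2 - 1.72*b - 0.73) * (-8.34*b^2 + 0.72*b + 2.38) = -11.5926*b^5 - 18.5982*b^4 + 19.345*b^3 + 10.4428*b^2 - 4.6192*b - 1.7374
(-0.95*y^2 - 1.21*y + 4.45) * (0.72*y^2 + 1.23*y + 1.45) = -0.684*y^4 - 2.0397*y^3 + 0.3382*y^2 + 3.719*y + 6.4525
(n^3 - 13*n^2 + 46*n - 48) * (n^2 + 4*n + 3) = n^5 - 9*n^4 - 3*n^3 + 97*n^2 - 54*n - 144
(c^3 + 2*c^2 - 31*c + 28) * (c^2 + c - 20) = c^5 + 3*c^4 - 49*c^3 - 43*c^2 + 648*c - 560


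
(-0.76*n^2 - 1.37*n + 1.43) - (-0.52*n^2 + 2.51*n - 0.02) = -0.24*n^2 - 3.88*n + 1.45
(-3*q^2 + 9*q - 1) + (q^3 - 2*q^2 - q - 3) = q^3 - 5*q^2 + 8*q - 4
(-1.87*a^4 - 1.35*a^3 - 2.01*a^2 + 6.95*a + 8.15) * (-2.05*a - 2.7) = 3.8335*a^5 + 7.8165*a^4 + 7.7655*a^3 - 8.8205*a^2 - 35.4725*a - 22.005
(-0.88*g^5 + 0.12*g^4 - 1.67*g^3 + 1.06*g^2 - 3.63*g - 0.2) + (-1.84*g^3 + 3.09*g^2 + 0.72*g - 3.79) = -0.88*g^5 + 0.12*g^4 - 3.51*g^3 + 4.15*g^2 - 2.91*g - 3.99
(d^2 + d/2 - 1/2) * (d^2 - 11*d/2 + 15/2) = d^4 - 5*d^3 + 17*d^2/4 + 13*d/2 - 15/4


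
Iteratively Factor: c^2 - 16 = (c - 4)*(c + 4)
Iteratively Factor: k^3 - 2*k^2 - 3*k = (k + 1)*(k^2 - 3*k) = k*(k + 1)*(k - 3)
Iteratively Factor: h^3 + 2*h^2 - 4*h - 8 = (h + 2)*(h^2 - 4) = (h - 2)*(h + 2)*(h + 2)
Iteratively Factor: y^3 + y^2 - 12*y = (y)*(y^2 + y - 12) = y*(y + 4)*(y - 3)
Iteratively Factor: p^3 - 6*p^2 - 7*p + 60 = (p - 5)*(p^2 - p - 12) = (p - 5)*(p - 4)*(p + 3)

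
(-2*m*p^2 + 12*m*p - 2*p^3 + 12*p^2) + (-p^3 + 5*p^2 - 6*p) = -2*m*p^2 + 12*m*p - 3*p^3 + 17*p^2 - 6*p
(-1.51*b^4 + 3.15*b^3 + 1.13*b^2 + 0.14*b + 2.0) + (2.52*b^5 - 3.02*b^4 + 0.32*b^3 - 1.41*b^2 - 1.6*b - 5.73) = 2.52*b^5 - 4.53*b^4 + 3.47*b^3 - 0.28*b^2 - 1.46*b - 3.73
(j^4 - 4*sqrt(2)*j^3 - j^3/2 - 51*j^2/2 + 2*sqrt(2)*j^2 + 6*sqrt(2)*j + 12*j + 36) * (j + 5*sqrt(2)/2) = j^5 - 3*sqrt(2)*j^4/2 - j^4/2 - 91*j^3/2 + 3*sqrt(2)*j^3/4 - 231*sqrt(2)*j^2/4 + 22*j^2 + 30*sqrt(2)*j + 66*j + 90*sqrt(2)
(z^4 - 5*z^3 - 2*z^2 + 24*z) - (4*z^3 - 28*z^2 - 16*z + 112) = z^4 - 9*z^3 + 26*z^2 + 40*z - 112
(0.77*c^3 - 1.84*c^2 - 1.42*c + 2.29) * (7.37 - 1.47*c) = -1.1319*c^4 + 8.3797*c^3 - 11.4734*c^2 - 13.8317*c + 16.8773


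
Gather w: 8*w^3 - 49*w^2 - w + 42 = 8*w^3 - 49*w^2 - w + 42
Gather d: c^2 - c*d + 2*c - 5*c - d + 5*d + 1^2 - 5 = c^2 - 3*c + d*(4 - c) - 4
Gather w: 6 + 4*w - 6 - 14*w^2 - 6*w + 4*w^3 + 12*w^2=4*w^3 - 2*w^2 - 2*w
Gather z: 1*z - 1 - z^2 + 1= -z^2 + z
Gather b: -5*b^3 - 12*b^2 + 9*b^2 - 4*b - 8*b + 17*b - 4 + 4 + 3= -5*b^3 - 3*b^2 + 5*b + 3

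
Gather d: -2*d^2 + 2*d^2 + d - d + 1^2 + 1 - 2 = 0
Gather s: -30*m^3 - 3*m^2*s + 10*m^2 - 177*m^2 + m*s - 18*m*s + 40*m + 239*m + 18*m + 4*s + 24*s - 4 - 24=-30*m^3 - 167*m^2 + 297*m + s*(-3*m^2 - 17*m + 28) - 28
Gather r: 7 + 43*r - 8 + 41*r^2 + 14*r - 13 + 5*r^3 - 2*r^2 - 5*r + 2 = 5*r^3 + 39*r^2 + 52*r - 12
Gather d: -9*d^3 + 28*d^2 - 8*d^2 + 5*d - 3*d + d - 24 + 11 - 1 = -9*d^3 + 20*d^2 + 3*d - 14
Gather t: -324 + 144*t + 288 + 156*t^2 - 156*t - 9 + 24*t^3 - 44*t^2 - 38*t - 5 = 24*t^3 + 112*t^2 - 50*t - 50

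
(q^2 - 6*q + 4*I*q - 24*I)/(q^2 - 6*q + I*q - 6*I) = (q + 4*I)/(q + I)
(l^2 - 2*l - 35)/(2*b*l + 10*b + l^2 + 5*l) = (l - 7)/(2*b + l)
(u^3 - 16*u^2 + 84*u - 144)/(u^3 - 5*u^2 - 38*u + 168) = (u^2 - 12*u + 36)/(u^2 - u - 42)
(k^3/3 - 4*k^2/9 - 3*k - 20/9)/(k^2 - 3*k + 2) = (3*k^3 - 4*k^2 - 27*k - 20)/(9*(k^2 - 3*k + 2))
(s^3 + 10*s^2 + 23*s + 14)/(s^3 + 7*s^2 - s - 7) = (s + 2)/(s - 1)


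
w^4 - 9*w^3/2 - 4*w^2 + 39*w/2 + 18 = (w - 4)*(w - 3)*(w + 1)*(w + 3/2)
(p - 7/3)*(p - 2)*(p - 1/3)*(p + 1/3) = p^4 - 13*p^3/3 + 41*p^2/9 + 13*p/27 - 14/27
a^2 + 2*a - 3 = (a - 1)*(a + 3)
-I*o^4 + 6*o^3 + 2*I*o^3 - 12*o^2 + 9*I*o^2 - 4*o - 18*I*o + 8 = (o - 2)*(o + I)*(o + 4*I)*(-I*o + 1)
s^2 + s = s*(s + 1)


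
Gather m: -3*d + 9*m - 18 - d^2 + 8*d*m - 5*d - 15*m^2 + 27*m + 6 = -d^2 - 8*d - 15*m^2 + m*(8*d + 36) - 12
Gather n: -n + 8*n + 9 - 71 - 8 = 7*n - 70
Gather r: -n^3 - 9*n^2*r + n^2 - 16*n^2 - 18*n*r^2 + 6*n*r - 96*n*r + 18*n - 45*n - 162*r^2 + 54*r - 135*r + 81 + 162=-n^3 - 15*n^2 - 27*n + r^2*(-18*n - 162) + r*(-9*n^2 - 90*n - 81) + 243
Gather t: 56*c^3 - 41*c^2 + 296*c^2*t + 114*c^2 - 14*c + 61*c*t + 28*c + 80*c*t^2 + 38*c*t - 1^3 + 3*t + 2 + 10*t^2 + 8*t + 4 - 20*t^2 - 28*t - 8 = 56*c^3 + 73*c^2 + 14*c + t^2*(80*c - 10) + t*(296*c^2 + 99*c - 17) - 3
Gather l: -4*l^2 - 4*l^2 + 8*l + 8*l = -8*l^2 + 16*l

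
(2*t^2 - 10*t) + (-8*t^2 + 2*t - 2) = -6*t^2 - 8*t - 2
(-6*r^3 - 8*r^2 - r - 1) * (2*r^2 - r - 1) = -12*r^5 - 10*r^4 + 12*r^3 + 7*r^2 + 2*r + 1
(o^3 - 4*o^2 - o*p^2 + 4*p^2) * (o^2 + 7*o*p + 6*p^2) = o^5 + 7*o^4*p - 4*o^4 + 5*o^3*p^2 - 28*o^3*p - 7*o^2*p^3 - 20*o^2*p^2 - 6*o*p^4 + 28*o*p^3 + 24*p^4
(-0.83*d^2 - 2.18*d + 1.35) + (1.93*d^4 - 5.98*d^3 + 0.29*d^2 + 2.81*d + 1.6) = 1.93*d^4 - 5.98*d^3 - 0.54*d^2 + 0.63*d + 2.95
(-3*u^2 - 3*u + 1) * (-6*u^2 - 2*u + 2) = 18*u^4 + 24*u^3 - 6*u^2 - 8*u + 2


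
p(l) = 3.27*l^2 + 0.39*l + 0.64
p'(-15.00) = -97.71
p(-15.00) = 730.54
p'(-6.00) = -38.85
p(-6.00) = 116.02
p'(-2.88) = -18.45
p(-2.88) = 26.64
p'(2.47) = 16.54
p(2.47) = 21.55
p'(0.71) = 5.03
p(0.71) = 2.57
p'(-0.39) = -2.16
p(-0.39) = 0.99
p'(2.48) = 16.61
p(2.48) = 21.72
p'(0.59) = 4.25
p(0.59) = 2.01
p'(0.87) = 6.08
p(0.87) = 3.45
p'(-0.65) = -3.86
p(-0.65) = 1.77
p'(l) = 6.54*l + 0.39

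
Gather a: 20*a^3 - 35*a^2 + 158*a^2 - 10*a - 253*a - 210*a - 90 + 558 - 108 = 20*a^3 + 123*a^2 - 473*a + 360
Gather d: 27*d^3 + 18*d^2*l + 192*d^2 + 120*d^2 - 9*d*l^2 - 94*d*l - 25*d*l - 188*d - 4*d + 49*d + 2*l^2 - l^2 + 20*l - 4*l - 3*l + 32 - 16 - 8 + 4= 27*d^3 + d^2*(18*l + 312) + d*(-9*l^2 - 119*l - 143) + l^2 + 13*l + 12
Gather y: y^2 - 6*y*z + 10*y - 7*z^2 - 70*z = y^2 + y*(10 - 6*z) - 7*z^2 - 70*z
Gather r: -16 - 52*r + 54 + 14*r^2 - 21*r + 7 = 14*r^2 - 73*r + 45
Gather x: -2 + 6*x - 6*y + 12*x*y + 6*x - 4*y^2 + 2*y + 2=x*(12*y + 12) - 4*y^2 - 4*y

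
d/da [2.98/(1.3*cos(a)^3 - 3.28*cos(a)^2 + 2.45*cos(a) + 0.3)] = (11.622*cos(a)^2 - 19.5488*cos(a) + 7.301)*sin(a)/(1.3*cos(a)^3 - 3.28*cos(a)^2 + 2.45*cos(a) + 0.3)^2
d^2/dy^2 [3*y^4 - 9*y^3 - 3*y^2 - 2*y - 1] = 36*y^2 - 54*y - 6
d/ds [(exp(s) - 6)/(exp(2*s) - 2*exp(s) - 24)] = -exp(s)/(exp(2*s) + 8*exp(s) + 16)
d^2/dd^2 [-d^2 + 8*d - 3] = -2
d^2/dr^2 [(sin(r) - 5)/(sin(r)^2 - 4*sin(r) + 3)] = (-9*(1 - cos(2*r))^2/4 - 143*sin(r)/4 - 15*sin(3*r)/4 + 17*cos(2*r)/2 + cos(4*r) + 193/2)/((sin(r) - 3)^3*(sin(r) - 1)^2)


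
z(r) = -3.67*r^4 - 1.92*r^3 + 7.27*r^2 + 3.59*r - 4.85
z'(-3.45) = 487.68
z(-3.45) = -371.79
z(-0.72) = -3.94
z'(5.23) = -2177.98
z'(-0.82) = -4.11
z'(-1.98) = 66.17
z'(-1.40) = 12.23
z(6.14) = -5369.19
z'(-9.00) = 10107.89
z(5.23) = -2807.71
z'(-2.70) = 211.29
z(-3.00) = -195.62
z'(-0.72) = -4.39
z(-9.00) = -22127.48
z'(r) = -14.68*r^3 - 5.76*r^2 + 14.54*r + 3.59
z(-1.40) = -4.46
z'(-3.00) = 304.49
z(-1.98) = -24.96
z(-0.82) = -3.51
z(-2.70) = -118.79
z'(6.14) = -3522.35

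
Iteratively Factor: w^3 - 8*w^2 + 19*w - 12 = (w - 3)*(w^2 - 5*w + 4) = (w - 3)*(w - 1)*(w - 4)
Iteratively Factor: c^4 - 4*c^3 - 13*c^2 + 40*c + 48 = (c - 4)*(c^3 - 13*c - 12) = (c - 4)*(c + 3)*(c^2 - 3*c - 4) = (c - 4)^2*(c + 3)*(c + 1)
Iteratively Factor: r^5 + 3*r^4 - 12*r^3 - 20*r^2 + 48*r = (r + 3)*(r^4 - 12*r^2 + 16*r) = (r - 2)*(r + 3)*(r^3 + 2*r^2 - 8*r) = r*(r - 2)*(r + 3)*(r^2 + 2*r - 8) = r*(r - 2)*(r + 3)*(r + 4)*(r - 2)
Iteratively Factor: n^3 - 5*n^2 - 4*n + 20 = (n + 2)*(n^2 - 7*n + 10) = (n - 2)*(n + 2)*(n - 5)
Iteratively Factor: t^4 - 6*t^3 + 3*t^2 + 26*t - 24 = (t - 1)*(t^3 - 5*t^2 - 2*t + 24) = (t - 4)*(t - 1)*(t^2 - t - 6) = (t - 4)*(t - 3)*(t - 1)*(t + 2)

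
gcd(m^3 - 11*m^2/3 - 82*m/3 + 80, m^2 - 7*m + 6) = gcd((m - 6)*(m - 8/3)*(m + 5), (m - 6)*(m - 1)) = m - 6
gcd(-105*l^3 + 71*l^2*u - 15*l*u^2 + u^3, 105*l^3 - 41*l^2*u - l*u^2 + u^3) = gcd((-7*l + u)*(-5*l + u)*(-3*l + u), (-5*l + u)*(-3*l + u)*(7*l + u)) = 15*l^2 - 8*l*u + u^2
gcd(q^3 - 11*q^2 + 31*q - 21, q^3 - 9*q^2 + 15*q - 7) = q^2 - 8*q + 7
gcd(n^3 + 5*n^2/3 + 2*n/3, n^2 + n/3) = n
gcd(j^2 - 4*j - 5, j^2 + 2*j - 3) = 1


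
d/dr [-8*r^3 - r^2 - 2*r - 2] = -24*r^2 - 2*r - 2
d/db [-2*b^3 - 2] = -6*b^2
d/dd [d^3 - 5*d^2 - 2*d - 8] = 3*d^2 - 10*d - 2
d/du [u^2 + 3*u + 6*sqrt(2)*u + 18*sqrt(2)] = 2*u + 3 + 6*sqrt(2)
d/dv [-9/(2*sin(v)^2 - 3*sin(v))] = 9*(4*sin(v) - 3)*cos(v)/((2*sin(v) - 3)^2*sin(v)^2)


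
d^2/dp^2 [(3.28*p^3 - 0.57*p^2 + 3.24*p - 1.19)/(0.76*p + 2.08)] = (3.789056*p^3 + 31.110144*p^2 + 85.143552*p - 16.550368)/(0.438976*p^3 + 3.604224*p^2 + 9.864192*p + 8.998912)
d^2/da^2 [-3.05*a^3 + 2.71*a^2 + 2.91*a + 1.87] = 5.42 - 18.3*a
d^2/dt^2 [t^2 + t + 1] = 2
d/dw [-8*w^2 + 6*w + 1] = 6 - 16*w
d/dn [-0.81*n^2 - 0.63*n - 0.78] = -1.62*n - 0.63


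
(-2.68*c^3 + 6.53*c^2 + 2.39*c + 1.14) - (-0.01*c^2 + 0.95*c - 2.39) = -2.68*c^3 + 6.54*c^2 + 1.44*c + 3.53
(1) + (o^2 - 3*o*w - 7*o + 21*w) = o^2 - 3*o*w - 7*o + 21*w + 1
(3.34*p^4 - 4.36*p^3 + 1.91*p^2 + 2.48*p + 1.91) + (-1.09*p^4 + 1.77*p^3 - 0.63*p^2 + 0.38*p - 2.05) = 2.25*p^4 - 2.59*p^3 + 1.28*p^2 + 2.86*p - 0.14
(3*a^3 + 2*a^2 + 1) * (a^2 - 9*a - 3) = 3*a^5 - 25*a^4 - 27*a^3 - 5*a^2 - 9*a - 3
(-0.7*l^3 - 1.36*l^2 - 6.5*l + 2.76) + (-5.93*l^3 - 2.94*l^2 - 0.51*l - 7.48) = -6.63*l^3 - 4.3*l^2 - 7.01*l - 4.72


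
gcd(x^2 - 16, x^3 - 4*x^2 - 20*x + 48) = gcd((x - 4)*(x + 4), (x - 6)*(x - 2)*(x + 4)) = x + 4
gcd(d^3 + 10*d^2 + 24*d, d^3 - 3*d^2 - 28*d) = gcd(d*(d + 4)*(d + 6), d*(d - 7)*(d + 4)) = d^2 + 4*d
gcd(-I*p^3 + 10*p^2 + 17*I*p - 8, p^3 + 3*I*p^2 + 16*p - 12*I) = 1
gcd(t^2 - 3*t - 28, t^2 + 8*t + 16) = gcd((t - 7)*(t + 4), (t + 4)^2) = t + 4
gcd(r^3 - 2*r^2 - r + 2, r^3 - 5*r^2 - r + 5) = r^2 - 1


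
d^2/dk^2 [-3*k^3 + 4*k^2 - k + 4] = 8 - 18*k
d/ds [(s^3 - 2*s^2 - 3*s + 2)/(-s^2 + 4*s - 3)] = (-s^4 + 8*s^3 - 20*s^2 + 16*s + 1)/(s^4 - 8*s^3 + 22*s^2 - 24*s + 9)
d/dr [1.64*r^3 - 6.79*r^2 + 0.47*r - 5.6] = 4.92*r^2 - 13.58*r + 0.47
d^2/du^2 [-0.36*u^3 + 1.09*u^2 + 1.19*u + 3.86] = 2.18 - 2.16*u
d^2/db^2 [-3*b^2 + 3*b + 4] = -6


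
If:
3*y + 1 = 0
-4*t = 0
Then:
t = 0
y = -1/3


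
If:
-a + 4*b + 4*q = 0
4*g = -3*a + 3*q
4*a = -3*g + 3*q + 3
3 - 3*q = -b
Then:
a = 228/109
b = -39/109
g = -99/109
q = 96/109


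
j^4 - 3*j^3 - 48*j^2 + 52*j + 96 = (j - 8)*(j - 2)*(j + 1)*(j + 6)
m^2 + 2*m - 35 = (m - 5)*(m + 7)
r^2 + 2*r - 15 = (r - 3)*(r + 5)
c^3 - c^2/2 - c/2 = c*(c - 1)*(c + 1/2)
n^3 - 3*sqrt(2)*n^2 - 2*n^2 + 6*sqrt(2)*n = n*(n - 2)*(n - 3*sqrt(2))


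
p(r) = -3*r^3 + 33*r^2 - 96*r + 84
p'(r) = -9*r^2 + 66*r - 96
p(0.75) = 29.30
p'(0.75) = -51.56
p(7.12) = -9.44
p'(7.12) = -82.33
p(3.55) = 24.87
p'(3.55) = 24.88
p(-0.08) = 91.89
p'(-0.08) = -101.34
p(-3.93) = 1153.06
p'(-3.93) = -494.38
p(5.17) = 55.17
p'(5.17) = 4.66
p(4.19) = 40.43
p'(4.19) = 22.54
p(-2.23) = 495.45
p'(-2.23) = -287.94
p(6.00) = 48.00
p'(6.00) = -24.00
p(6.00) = 48.00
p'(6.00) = -24.00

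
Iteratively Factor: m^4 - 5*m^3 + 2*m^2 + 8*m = (m)*(m^3 - 5*m^2 + 2*m + 8) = m*(m + 1)*(m^2 - 6*m + 8) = m*(m - 2)*(m + 1)*(m - 4)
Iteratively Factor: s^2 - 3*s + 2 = (s - 2)*(s - 1)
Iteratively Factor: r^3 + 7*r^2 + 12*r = (r + 4)*(r^2 + 3*r) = r*(r + 4)*(r + 3)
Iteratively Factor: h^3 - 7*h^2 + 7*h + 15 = (h - 3)*(h^2 - 4*h - 5) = (h - 5)*(h - 3)*(h + 1)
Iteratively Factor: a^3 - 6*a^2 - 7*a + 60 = (a - 5)*(a^2 - a - 12) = (a - 5)*(a - 4)*(a + 3)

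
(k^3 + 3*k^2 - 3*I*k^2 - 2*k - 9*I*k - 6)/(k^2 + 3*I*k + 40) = (k^3 + 3*k^2*(1 - I) - k*(2 + 9*I) - 6)/(k^2 + 3*I*k + 40)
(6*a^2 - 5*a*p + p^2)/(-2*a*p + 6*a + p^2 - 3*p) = (-3*a + p)/(p - 3)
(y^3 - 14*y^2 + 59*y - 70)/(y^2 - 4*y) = (y^3 - 14*y^2 + 59*y - 70)/(y*(y - 4))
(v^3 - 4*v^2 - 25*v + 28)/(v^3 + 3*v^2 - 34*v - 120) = (v^2 - 8*v + 7)/(v^2 - v - 30)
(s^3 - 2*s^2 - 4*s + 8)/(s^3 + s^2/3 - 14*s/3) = 3*(s^2 - 4)/(s*(3*s + 7))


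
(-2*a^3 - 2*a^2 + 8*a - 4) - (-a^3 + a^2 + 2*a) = -a^3 - 3*a^2 + 6*a - 4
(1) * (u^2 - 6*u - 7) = u^2 - 6*u - 7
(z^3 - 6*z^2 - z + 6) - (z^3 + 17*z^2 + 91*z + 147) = -23*z^2 - 92*z - 141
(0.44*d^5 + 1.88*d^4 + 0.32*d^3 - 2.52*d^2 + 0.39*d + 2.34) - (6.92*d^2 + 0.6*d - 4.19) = 0.44*d^5 + 1.88*d^4 + 0.32*d^3 - 9.44*d^2 - 0.21*d + 6.53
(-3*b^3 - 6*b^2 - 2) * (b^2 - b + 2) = -3*b^5 - 3*b^4 - 14*b^2 + 2*b - 4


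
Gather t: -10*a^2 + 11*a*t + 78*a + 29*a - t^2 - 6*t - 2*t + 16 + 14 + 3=-10*a^2 + 107*a - t^2 + t*(11*a - 8) + 33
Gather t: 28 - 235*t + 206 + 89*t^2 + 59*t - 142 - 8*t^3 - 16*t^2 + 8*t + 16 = -8*t^3 + 73*t^2 - 168*t + 108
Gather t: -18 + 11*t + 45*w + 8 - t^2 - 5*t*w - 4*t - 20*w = -t^2 + t*(7 - 5*w) + 25*w - 10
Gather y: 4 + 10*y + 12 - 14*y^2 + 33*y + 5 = -14*y^2 + 43*y + 21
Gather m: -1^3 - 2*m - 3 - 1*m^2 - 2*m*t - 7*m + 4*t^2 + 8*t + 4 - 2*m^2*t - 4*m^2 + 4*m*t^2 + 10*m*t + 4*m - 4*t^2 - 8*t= m^2*(-2*t - 5) + m*(4*t^2 + 8*t - 5)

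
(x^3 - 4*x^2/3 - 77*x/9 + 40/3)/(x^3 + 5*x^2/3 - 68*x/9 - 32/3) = (3*x - 5)/(3*x + 4)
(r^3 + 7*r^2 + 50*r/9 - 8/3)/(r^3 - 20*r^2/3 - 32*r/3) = (r^2 + 17*r/3 - 2)/(r*(r - 8))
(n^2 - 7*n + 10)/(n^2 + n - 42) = (n^2 - 7*n + 10)/(n^2 + n - 42)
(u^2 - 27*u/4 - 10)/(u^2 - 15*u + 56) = (u + 5/4)/(u - 7)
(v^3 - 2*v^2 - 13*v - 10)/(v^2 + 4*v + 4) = (v^2 - 4*v - 5)/(v + 2)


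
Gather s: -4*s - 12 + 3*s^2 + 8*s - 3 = 3*s^2 + 4*s - 15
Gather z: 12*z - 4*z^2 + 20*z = -4*z^2 + 32*z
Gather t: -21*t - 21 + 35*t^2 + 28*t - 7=35*t^2 + 7*t - 28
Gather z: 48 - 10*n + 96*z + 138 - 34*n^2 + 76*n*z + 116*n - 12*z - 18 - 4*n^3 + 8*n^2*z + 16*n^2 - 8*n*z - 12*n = -4*n^3 - 18*n^2 + 94*n + z*(8*n^2 + 68*n + 84) + 168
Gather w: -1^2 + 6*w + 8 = 6*w + 7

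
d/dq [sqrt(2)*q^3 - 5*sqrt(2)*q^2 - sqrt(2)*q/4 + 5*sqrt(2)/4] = sqrt(2)*(12*q^2 - 40*q - 1)/4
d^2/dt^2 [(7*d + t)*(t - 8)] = 2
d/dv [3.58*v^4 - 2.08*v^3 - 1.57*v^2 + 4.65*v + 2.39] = 14.32*v^3 - 6.24*v^2 - 3.14*v + 4.65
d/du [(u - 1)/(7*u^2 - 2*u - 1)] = (-7*u^2 + 14*u - 3)/(49*u^4 - 28*u^3 - 10*u^2 + 4*u + 1)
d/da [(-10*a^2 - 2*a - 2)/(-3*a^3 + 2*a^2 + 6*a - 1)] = 2*(-15*a^4 - 6*a^3 - 37*a^2 + 14*a + 7)/(9*a^6 - 12*a^5 - 32*a^4 + 30*a^3 + 32*a^2 - 12*a + 1)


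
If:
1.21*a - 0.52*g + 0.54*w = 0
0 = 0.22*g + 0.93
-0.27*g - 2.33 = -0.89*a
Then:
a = 1.34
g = -4.23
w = -7.06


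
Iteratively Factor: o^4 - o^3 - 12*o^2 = (o + 3)*(o^3 - 4*o^2) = (o - 4)*(o + 3)*(o^2) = o*(o - 4)*(o + 3)*(o)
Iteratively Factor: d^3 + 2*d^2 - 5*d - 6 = (d - 2)*(d^2 + 4*d + 3) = (d - 2)*(d + 1)*(d + 3)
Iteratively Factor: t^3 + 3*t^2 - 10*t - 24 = (t + 2)*(t^2 + t - 12) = (t - 3)*(t + 2)*(t + 4)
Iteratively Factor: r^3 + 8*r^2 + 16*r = (r + 4)*(r^2 + 4*r) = r*(r + 4)*(r + 4)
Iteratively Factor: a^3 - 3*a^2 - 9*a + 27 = (a + 3)*(a^2 - 6*a + 9) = (a - 3)*(a + 3)*(a - 3)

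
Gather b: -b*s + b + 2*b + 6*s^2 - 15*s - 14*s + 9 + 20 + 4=b*(3 - s) + 6*s^2 - 29*s + 33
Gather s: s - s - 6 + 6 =0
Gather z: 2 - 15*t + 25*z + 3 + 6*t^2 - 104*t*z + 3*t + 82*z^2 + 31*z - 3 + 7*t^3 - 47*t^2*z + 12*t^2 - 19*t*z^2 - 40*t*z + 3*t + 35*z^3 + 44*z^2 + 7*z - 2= 7*t^3 + 18*t^2 - 9*t + 35*z^3 + z^2*(126 - 19*t) + z*(-47*t^2 - 144*t + 63)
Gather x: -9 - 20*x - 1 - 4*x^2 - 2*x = -4*x^2 - 22*x - 10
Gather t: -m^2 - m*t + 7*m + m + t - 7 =-m^2 + 8*m + t*(1 - m) - 7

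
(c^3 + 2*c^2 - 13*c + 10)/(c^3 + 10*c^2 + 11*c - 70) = (c - 1)/(c + 7)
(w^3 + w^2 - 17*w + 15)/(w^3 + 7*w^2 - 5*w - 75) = (w - 1)/(w + 5)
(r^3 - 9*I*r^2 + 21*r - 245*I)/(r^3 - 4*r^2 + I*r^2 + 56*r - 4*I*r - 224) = (r^2 - 2*I*r + 35)/(r^2 + r*(-4 + 8*I) - 32*I)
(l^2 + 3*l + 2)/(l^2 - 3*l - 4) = (l + 2)/(l - 4)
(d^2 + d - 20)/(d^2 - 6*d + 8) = (d + 5)/(d - 2)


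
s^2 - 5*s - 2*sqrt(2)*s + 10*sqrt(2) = (s - 5)*(s - 2*sqrt(2))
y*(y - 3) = y^2 - 3*y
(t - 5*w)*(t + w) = t^2 - 4*t*w - 5*w^2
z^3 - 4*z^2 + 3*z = z*(z - 3)*(z - 1)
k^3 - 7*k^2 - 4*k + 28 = (k - 7)*(k - 2)*(k + 2)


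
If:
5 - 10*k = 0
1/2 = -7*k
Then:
No Solution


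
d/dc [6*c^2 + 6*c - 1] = 12*c + 6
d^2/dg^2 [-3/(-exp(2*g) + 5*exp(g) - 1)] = 3*((5 - 4*exp(g))*(exp(2*g) - 5*exp(g) + 1) + 2*(2*exp(g) - 5)^2*exp(g))*exp(g)/(exp(2*g) - 5*exp(g) + 1)^3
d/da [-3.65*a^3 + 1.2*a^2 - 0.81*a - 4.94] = -10.95*a^2 + 2.4*a - 0.81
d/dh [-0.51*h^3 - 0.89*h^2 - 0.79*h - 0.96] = -1.53*h^2 - 1.78*h - 0.79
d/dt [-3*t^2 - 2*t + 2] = -6*t - 2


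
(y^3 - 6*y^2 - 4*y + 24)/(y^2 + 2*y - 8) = (y^2 - 4*y - 12)/(y + 4)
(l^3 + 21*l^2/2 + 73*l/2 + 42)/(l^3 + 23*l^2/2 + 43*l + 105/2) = (l + 4)/(l + 5)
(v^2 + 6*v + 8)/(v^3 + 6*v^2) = (v^2 + 6*v + 8)/(v^2*(v + 6))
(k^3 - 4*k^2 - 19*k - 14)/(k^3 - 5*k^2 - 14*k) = (k + 1)/k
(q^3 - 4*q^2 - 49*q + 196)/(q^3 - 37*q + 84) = (q - 7)/(q - 3)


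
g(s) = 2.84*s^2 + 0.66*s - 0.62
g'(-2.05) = -10.98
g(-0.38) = -0.46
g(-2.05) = 9.96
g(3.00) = 26.92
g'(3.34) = 19.63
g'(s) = 5.68*s + 0.66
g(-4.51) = 54.17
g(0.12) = -0.50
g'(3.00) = 17.70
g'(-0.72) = -3.43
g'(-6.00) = -33.42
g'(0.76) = 4.98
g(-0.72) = 0.38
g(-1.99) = 9.31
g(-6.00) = 97.66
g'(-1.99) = -10.64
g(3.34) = 33.27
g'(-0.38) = -1.50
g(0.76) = 1.52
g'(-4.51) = -24.96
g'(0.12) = 1.34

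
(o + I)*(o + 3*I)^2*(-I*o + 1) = -I*o^4 + 8*o^3 + 22*I*o^2 - 24*o - 9*I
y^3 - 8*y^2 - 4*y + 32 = (y - 8)*(y - 2)*(y + 2)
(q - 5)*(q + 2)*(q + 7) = q^3 + 4*q^2 - 31*q - 70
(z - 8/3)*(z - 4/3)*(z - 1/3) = z^3 - 13*z^2/3 + 44*z/9 - 32/27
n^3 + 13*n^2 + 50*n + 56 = (n + 2)*(n + 4)*(n + 7)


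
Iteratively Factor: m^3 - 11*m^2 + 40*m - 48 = (m - 4)*(m^2 - 7*m + 12) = (m - 4)^2*(m - 3)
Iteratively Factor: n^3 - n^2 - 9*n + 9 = (n + 3)*(n^2 - 4*n + 3) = (n - 1)*(n + 3)*(n - 3)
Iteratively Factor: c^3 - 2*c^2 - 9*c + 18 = (c + 3)*(c^2 - 5*c + 6) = (c - 2)*(c + 3)*(c - 3)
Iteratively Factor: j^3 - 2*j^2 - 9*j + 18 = (j - 3)*(j^2 + j - 6) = (j - 3)*(j + 3)*(j - 2)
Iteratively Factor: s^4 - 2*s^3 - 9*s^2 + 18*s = (s + 3)*(s^3 - 5*s^2 + 6*s) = (s - 2)*(s + 3)*(s^2 - 3*s) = s*(s - 2)*(s + 3)*(s - 3)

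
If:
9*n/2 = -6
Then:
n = -4/3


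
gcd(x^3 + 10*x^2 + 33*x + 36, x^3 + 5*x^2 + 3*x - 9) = x^2 + 6*x + 9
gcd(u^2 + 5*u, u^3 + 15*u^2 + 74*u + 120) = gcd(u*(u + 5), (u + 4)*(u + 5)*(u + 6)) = u + 5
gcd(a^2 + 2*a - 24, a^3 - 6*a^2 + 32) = a - 4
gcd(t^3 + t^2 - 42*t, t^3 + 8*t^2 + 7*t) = t^2 + 7*t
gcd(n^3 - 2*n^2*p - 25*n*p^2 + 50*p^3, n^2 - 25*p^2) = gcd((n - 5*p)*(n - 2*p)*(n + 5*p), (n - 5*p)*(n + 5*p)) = -n^2 + 25*p^2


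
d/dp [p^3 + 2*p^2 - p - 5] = 3*p^2 + 4*p - 1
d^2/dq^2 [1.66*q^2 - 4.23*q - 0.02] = 3.32000000000000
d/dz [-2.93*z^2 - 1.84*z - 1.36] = -5.86*z - 1.84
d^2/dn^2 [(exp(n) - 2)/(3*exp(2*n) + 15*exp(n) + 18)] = (exp(4*n) - 13*exp(3*n) - 66*exp(2*n) - 32*exp(n) + 96)*exp(n)/(3*(exp(6*n) + 15*exp(5*n) + 93*exp(4*n) + 305*exp(3*n) + 558*exp(2*n) + 540*exp(n) + 216))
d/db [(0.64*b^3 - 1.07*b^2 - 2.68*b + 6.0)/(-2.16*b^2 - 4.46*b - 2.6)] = (-1.3824*b^4 - 5.7088*b^3 - 6.0086*b^2 + 31.484*b + 33.728)/(4.6656*b^4 + 19.2672*b^3 + 31.1236*b^2 + 23.192*b + 6.76)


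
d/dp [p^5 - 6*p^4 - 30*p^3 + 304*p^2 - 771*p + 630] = 5*p^4 - 24*p^3 - 90*p^2 + 608*p - 771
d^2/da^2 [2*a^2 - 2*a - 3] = 4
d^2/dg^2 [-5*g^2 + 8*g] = -10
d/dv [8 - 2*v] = -2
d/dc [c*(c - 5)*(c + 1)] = 3*c^2 - 8*c - 5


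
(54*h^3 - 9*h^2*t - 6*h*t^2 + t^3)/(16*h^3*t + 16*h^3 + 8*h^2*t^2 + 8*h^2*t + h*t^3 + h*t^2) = (54*h^3 - 9*h^2*t - 6*h*t^2 + t^3)/(h*(16*h^2*t + 16*h^2 + 8*h*t^2 + 8*h*t + t^3 + t^2))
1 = 1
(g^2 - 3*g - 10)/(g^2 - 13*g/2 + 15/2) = 2*(g + 2)/(2*g - 3)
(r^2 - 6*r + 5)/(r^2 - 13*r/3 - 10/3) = 3*(r - 1)/(3*r + 2)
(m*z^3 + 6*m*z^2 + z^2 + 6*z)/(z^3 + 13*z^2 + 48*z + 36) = z*(m*z + 1)/(z^2 + 7*z + 6)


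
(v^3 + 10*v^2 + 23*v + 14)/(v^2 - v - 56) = (v^2 + 3*v + 2)/(v - 8)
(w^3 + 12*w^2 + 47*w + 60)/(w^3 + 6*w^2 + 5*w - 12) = (w + 5)/(w - 1)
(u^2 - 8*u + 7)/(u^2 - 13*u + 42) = (u - 1)/(u - 6)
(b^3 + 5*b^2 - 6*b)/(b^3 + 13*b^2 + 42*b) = (b - 1)/(b + 7)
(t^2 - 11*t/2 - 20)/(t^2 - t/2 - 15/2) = (t - 8)/(t - 3)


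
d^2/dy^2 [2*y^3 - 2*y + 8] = 12*y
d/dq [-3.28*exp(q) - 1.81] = -3.28*exp(q)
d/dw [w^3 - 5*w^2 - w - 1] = 3*w^2 - 10*w - 1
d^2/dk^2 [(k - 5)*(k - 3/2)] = 2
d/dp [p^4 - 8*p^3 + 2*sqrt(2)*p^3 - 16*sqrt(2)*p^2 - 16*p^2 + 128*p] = 4*p^3 - 24*p^2 + 6*sqrt(2)*p^2 - 32*sqrt(2)*p - 32*p + 128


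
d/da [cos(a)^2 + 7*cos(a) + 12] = -(2*cos(a) + 7)*sin(a)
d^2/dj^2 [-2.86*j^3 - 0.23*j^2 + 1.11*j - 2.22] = -17.16*j - 0.46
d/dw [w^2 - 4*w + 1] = 2*w - 4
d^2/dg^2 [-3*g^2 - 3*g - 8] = -6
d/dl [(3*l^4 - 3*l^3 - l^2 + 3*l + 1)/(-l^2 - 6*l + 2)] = (-6*l^5 - 51*l^4 + 60*l^3 - 9*l^2 - 2*l + 12)/(l^4 + 12*l^3 + 32*l^2 - 24*l + 4)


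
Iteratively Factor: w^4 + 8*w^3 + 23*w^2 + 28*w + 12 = (w + 2)*(w^3 + 6*w^2 + 11*w + 6) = (w + 1)*(w + 2)*(w^2 + 5*w + 6) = (w + 1)*(w + 2)^2*(w + 3)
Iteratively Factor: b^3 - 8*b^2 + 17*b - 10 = (b - 5)*(b^2 - 3*b + 2) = (b - 5)*(b - 2)*(b - 1)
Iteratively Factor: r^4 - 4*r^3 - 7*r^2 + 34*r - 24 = (r - 2)*(r^3 - 2*r^2 - 11*r + 12) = (r - 2)*(r + 3)*(r^2 - 5*r + 4) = (r - 4)*(r - 2)*(r + 3)*(r - 1)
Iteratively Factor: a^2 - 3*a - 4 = (a - 4)*(a + 1)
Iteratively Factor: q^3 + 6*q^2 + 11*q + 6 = (q + 3)*(q^2 + 3*q + 2) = (q + 2)*(q + 3)*(q + 1)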